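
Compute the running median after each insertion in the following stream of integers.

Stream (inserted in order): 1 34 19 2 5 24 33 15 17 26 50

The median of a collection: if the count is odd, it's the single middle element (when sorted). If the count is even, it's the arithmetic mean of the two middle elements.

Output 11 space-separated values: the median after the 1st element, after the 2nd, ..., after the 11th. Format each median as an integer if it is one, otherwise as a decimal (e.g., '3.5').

Step 1: insert 1 -> lo=[1] (size 1, max 1) hi=[] (size 0) -> median=1
Step 2: insert 34 -> lo=[1] (size 1, max 1) hi=[34] (size 1, min 34) -> median=17.5
Step 3: insert 19 -> lo=[1, 19] (size 2, max 19) hi=[34] (size 1, min 34) -> median=19
Step 4: insert 2 -> lo=[1, 2] (size 2, max 2) hi=[19, 34] (size 2, min 19) -> median=10.5
Step 5: insert 5 -> lo=[1, 2, 5] (size 3, max 5) hi=[19, 34] (size 2, min 19) -> median=5
Step 6: insert 24 -> lo=[1, 2, 5] (size 3, max 5) hi=[19, 24, 34] (size 3, min 19) -> median=12
Step 7: insert 33 -> lo=[1, 2, 5, 19] (size 4, max 19) hi=[24, 33, 34] (size 3, min 24) -> median=19
Step 8: insert 15 -> lo=[1, 2, 5, 15] (size 4, max 15) hi=[19, 24, 33, 34] (size 4, min 19) -> median=17
Step 9: insert 17 -> lo=[1, 2, 5, 15, 17] (size 5, max 17) hi=[19, 24, 33, 34] (size 4, min 19) -> median=17
Step 10: insert 26 -> lo=[1, 2, 5, 15, 17] (size 5, max 17) hi=[19, 24, 26, 33, 34] (size 5, min 19) -> median=18
Step 11: insert 50 -> lo=[1, 2, 5, 15, 17, 19] (size 6, max 19) hi=[24, 26, 33, 34, 50] (size 5, min 24) -> median=19

Answer: 1 17.5 19 10.5 5 12 19 17 17 18 19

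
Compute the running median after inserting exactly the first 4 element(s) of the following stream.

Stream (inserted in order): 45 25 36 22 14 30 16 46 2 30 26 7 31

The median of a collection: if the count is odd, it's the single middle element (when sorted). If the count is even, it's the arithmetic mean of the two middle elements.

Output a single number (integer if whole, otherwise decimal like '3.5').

Step 1: insert 45 -> lo=[45] (size 1, max 45) hi=[] (size 0) -> median=45
Step 2: insert 25 -> lo=[25] (size 1, max 25) hi=[45] (size 1, min 45) -> median=35
Step 3: insert 36 -> lo=[25, 36] (size 2, max 36) hi=[45] (size 1, min 45) -> median=36
Step 4: insert 22 -> lo=[22, 25] (size 2, max 25) hi=[36, 45] (size 2, min 36) -> median=30.5

Answer: 30.5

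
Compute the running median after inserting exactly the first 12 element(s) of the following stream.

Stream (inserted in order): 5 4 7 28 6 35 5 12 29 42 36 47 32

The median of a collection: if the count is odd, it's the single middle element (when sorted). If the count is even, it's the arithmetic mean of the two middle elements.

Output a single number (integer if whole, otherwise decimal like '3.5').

Answer: 20

Derivation:
Step 1: insert 5 -> lo=[5] (size 1, max 5) hi=[] (size 0) -> median=5
Step 2: insert 4 -> lo=[4] (size 1, max 4) hi=[5] (size 1, min 5) -> median=4.5
Step 3: insert 7 -> lo=[4, 5] (size 2, max 5) hi=[7] (size 1, min 7) -> median=5
Step 4: insert 28 -> lo=[4, 5] (size 2, max 5) hi=[7, 28] (size 2, min 7) -> median=6
Step 5: insert 6 -> lo=[4, 5, 6] (size 3, max 6) hi=[7, 28] (size 2, min 7) -> median=6
Step 6: insert 35 -> lo=[4, 5, 6] (size 3, max 6) hi=[7, 28, 35] (size 3, min 7) -> median=6.5
Step 7: insert 5 -> lo=[4, 5, 5, 6] (size 4, max 6) hi=[7, 28, 35] (size 3, min 7) -> median=6
Step 8: insert 12 -> lo=[4, 5, 5, 6] (size 4, max 6) hi=[7, 12, 28, 35] (size 4, min 7) -> median=6.5
Step 9: insert 29 -> lo=[4, 5, 5, 6, 7] (size 5, max 7) hi=[12, 28, 29, 35] (size 4, min 12) -> median=7
Step 10: insert 42 -> lo=[4, 5, 5, 6, 7] (size 5, max 7) hi=[12, 28, 29, 35, 42] (size 5, min 12) -> median=9.5
Step 11: insert 36 -> lo=[4, 5, 5, 6, 7, 12] (size 6, max 12) hi=[28, 29, 35, 36, 42] (size 5, min 28) -> median=12
Step 12: insert 47 -> lo=[4, 5, 5, 6, 7, 12] (size 6, max 12) hi=[28, 29, 35, 36, 42, 47] (size 6, min 28) -> median=20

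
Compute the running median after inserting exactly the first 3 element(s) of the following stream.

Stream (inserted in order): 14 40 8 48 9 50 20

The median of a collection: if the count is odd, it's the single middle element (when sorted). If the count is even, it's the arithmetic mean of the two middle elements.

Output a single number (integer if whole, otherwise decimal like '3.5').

Step 1: insert 14 -> lo=[14] (size 1, max 14) hi=[] (size 0) -> median=14
Step 2: insert 40 -> lo=[14] (size 1, max 14) hi=[40] (size 1, min 40) -> median=27
Step 3: insert 8 -> lo=[8, 14] (size 2, max 14) hi=[40] (size 1, min 40) -> median=14

Answer: 14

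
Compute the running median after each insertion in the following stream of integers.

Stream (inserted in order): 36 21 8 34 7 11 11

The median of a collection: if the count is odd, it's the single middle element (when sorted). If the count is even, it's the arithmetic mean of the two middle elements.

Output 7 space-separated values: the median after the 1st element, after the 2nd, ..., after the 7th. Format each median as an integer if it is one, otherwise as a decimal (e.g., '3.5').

Step 1: insert 36 -> lo=[36] (size 1, max 36) hi=[] (size 0) -> median=36
Step 2: insert 21 -> lo=[21] (size 1, max 21) hi=[36] (size 1, min 36) -> median=28.5
Step 3: insert 8 -> lo=[8, 21] (size 2, max 21) hi=[36] (size 1, min 36) -> median=21
Step 4: insert 34 -> lo=[8, 21] (size 2, max 21) hi=[34, 36] (size 2, min 34) -> median=27.5
Step 5: insert 7 -> lo=[7, 8, 21] (size 3, max 21) hi=[34, 36] (size 2, min 34) -> median=21
Step 6: insert 11 -> lo=[7, 8, 11] (size 3, max 11) hi=[21, 34, 36] (size 3, min 21) -> median=16
Step 7: insert 11 -> lo=[7, 8, 11, 11] (size 4, max 11) hi=[21, 34, 36] (size 3, min 21) -> median=11

Answer: 36 28.5 21 27.5 21 16 11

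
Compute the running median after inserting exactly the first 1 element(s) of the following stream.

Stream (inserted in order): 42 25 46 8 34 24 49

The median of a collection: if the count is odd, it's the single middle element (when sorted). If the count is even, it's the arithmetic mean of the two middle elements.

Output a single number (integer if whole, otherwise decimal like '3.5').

Step 1: insert 42 -> lo=[42] (size 1, max 42) hi=[] (size 0) -> median=42

Answer: 42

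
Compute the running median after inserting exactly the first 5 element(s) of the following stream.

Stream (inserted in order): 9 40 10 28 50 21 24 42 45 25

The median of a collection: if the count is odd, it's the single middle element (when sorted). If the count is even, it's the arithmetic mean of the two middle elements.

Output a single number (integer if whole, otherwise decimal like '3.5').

Step 1: insert 9 -> lo=[9] (size 1, max 9) hi=[] (size 0) -> median=9
Step 2: insert 40 -> lo=[9] (size 1, max 9) hi=[40] (size 1, min 40) -> median=24.5
Step 3: insert 10 -> lo=[9, 10] (size 2, max 10) hi=[40] (size 1, min 40) -> median=10
Step 4: insert 28 -> lo=[9, 10] (size 2, max 10) hi=[28, 40] (size 2, min 28) -> median=19
Step 5: insert 50 -> lo=[9, 10, 28] (size 3, max 28) hi=[40, 50] (size 2, min 40) -> median=28

Answer: 28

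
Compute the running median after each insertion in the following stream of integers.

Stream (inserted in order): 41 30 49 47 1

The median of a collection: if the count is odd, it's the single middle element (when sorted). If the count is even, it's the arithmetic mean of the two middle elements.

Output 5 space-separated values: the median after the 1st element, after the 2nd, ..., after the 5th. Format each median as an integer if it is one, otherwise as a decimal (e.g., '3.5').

Answer: 41 35.5 41 44 41

Derivation:
Step 1: insert 41 -> lo=[41] (size 1, max 41) hi=[] (size 0) -> median=41
Step 2: insert 30 -> lo=[30] (size 1, max 30) hi=[41] (size 1, min 41) -> median=35.5
Step 3: insert 49 -> lo=[30, 41] (size 2, max 41) hi=[49] (size 1, min 49) -> median=41
Step 4: insert 47 -> lo=[30, 41] (size 2, max 41) hi=[47, 49] (size 2, min 47) -> median=44
Step 5: insert 1 -> lo=[1, 30, 41] (size 3, max 41) hi=[47, 49] (size 2, min 47) -> median=41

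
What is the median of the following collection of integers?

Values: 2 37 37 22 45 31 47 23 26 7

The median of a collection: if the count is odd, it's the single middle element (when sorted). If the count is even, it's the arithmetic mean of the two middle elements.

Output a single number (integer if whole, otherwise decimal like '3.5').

Step 1: insert 2 -> lo=[2] (size 1, max 2) hi=[] (size 0) -> median=2
Step 2: insert 37 -> lo=[2] (size 1, max 2) hi=[37] (size 1, min 37) -> median=19.5
Step 3: insert 37 -> lo=[2, 37] (size 2, max 37) hi=[37] (size 1, min 37) -> median=37
Step 4: insert 22 -> lo=[2, 22] (size 2, max 22) hi=[37, 37] (size 2, min 37) -> median=29.5
Step 5: insert 45 -> lo=[2, 22, 37] (size 3, max 37) hi=[37, 45] (size 2, min 37) -> median=37
Step 6: insert 31 -> lo=[2, 22, 31] (size 3, max 31) hi=[37, 37, 45] (size 3, min 37) -> median=34
Step 7: insert 47 -> lo=[2, 22, 31, 37] (size 4, max 37) hi=[37, 45, 47] (size 3, min 37) -> median=37
Step 8: insert 23 -> lo=[2, 22, 23, 31] (size 4, max 31) hi=[37, 37, 45, 47] (size 4, min 37) -> median=34
Step 9: insert 26 -> lo=[2, 22, 23, 26, 31] (size 5, max 31) hi=[37, 37, 45, 47] (size 4, min 37) -> median=31
Step 10: insert 7 -> lo=[2, 7, 22, 23, 26] (size 5, max 26) hi=[31, 37, 37, 45, 47] (size 5, min 31) -> median=28.5

Answer: 28.5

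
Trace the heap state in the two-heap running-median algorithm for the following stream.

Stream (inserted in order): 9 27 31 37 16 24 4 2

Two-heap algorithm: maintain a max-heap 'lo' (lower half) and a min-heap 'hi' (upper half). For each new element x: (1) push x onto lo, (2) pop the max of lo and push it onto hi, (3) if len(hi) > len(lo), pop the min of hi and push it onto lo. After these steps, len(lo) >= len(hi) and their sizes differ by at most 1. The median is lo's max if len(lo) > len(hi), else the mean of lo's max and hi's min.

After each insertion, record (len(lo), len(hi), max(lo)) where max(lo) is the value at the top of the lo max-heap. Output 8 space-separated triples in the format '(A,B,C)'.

Answer: (1,0,9) (1,1,9) (2,1,27) (2,2,27) (3,2,27) (3,3,24) (4,3,24) (4,4,16)

Derivation:
Step 1: insert 9 -> lo=[9] hi=[] -> (len(lo)=1, len(hi)=0, max(lo)=9)
Step 2: insert 27 -> lo=[9] hi=[27] -> (len(lo)=1, len(hi)=1, max(lo)=9)
Step 3: insert 31 -> lo=[9, 27] hi=[31] -> (len(lo)=2, len(hi)=1, max(lo)=27)
Step 4: insert 37 -> lo=[9, 27] hi=[31, 37] -> (len(lo)=2, len(hi)=2, max(lo)=27)
Step 5: insert 16 -> lo=[9, 16, 27] hi=[31, 37] -> (len(lo)=3, len(hi)=2, max(lo)=27)
Step 6: insert 24 -> lo=[9, 16, 24] hi=[27, 31, 37] -> (len(lo)=3, len(hi)=3, max(lo)=24)
Step 7: insert 4 -> lo=[4, 9, 16, 24] hi=[27, 31, 37] -> (len(lo)=4, len(hi)=3, max(lo)=24)
Step 8: insert 2 -> lo=[2, 4, 9, 16] hi=[24, 27, 31, 37] -> (len(lo)=4, len(hi)=4, max(lo)=16)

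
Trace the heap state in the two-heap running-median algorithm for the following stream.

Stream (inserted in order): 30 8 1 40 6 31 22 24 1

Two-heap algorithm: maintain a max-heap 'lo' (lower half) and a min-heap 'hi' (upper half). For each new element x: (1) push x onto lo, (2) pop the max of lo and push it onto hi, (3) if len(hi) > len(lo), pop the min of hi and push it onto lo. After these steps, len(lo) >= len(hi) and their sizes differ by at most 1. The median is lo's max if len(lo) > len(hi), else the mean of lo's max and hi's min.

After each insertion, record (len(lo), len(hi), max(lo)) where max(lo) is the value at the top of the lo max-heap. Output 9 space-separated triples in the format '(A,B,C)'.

Answer: (1,0,30) (1,1,8) (2,1,8) (2,2,8) (3,2,8) (3,3,8) (4,3,22) (4,4,22) (5,4,22)

Derivation:
Step 1: insert 30 -> lo=[30] hi=[] -> (len(lo)=1, len(hi)=0, max(lo)=30)
Step 2: insert 8 -> lo=[8] hi=[30] -> (len(lo)=1, len(hi)=1, max(lo)=8)
Step 3: insert 1 -> lo=[1, 8] hi=[30] -> (len(lo)=2, len(hi)=1, max(lo)=8)
Step 4: insert 40 -> lo=[1, 8] hi=[30, 40] -> (len(lo)=2, len(hi)=2, max(lo)=8)
Step 5: insert 6 -> lo=[1, 6, 8] hi=[30, 40] -> (len(lo)=3, len(hi)=2, max(lo)=8)
Step 6: insert 31 -> lo=[1, 6, 8] hi=[30, 31, 40] -> (len(lo)=3, len(hi)=3, max(lo)=8)
Step 7: insert 22 -> lo=[1, 6, 8, 22] hi=[30, 31, 40] -> (len(lo)=4, len(hi)=3, max(lo)=22)
Step 8: insert 24 -> lo=[1, 6, 8, 22] hi=[24, 30, 31, 40] -> (len(lo)=4, len(hi)=4, max(lo)=22)
Step 9: insert 1 -> lo=[1, 1, 6, 8, 22] hi=[24, 30, 31, 40] -> (len(lo)=5, len(hi)=4, max(lo)=22)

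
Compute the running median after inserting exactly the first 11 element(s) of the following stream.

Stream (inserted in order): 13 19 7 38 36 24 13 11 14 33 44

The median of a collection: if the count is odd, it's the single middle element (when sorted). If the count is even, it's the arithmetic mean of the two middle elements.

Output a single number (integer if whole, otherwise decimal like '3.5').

Answer: 19

Derivation:
Step 1: insert 13 -> lo=[13] (size 1, max 13) hi=[] (size 0) -> median=13
Step 2: insert 19 -> lo=[13] (size 1, max 13) hi=[19] (size 1, min 19) -> median=16
Step 3: insert 7 -> lo=[7, 13] (size 2, max 13) hi=[19] (size 1, min 19) -> median=13
Step 4: insert 38 -> lo=[7, 13] (size 2, max 13) hi=[19, 38] (size 2, min 19) -> median=16
Step 5: insert 36 -> lo=[7, 13, 19] (size 3, max 19) hi=[36, 38] (size 2, min 36) -> median=19
Step 6: insert 24 -> lo=[7, 13, 19] (size 3, max 19) hi=[24, 36, 38] (size 3, min 24) -> median=21.5
Step 7: insert 13 -> lo=[7, 13, 13, 19] (size 4, max 19) hi=[24, 36, 38] (size 3, min 24) -> median=19
Step 8: insert 11 -> lo=[7, 11, 13, 13] (size 4, max 13) hi=[19, 24, 36, 38] (size 4, min 19) -> median=16
Step 9: insert 14 -> lo=[7, 11, 13, 13, 14] (size 5, max 14) hi=[19, 24, 36, 38] (size 4, min 19) -> median=14
Step 10: insert 33 -> lo=[7, 11, 13, 13, 14] (size 5, max 14) hi=[19, 24, 33, 36, 38] (size 5, min 19) -> median=16.5
Step 11: insert 44 -> lo=[7, 11, 13, 13, 14, 19] (size 6, max 19) hi=[24, 33, 36, 38, 44] (size 5, min 24) -> median=19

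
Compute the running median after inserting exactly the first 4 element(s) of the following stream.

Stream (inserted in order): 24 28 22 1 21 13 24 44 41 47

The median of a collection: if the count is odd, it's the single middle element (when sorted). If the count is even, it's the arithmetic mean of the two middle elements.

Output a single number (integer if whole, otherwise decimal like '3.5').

Step 1: insert 24 -> lo=[24] (size 1, max 24) hi=[] (size 0) -> median=24
Step 2: insert 28 -> lo=[24] (size 1, max 24) hi=[28] (size 1, min 28) -> median=26
Step 3: insert 22 -> lo=[22, 24] (size 2, max 24) hi=[28] (size 1, min 28) -> median=24
Step 4: insert 1 -> lo=[1, 22] (size 2, max 22) hi=[24, 28] (size 2, min 24) -> median=23

Answer: 23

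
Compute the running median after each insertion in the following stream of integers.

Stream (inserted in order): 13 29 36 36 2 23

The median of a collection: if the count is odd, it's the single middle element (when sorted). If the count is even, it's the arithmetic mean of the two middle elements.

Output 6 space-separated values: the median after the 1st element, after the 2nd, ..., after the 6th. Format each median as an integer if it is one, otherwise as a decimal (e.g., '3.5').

Answer: 13 21 29 32.5 29 26

Derivation:
Step 1: insert 13 -> lo=[13] (size 1, max 13) hi=[] (size 0) -> median=13
Step 2: insert 29 -> lo=[13] (size 1, max 13) hi=[29] (size 1, min 29) -> median=21
Step 3: insert 36 -> lo=[13, 29] (size 2, max 29) hi=[36] (size 1, min 36) -> median=29
Step 4: insert 36 -> lo=[13, 29] (size 2, max 29) hi=[36, 36] (size 2, min 36) -> median=32.5
Step 5: insert 2 -> lo=[2, 13, 29] (size 3, max 29) hi=[36, 36] (size 2, min 36) -> median=29
Step 6: insert 23 -> lo=[2, 13, 23] (size 3, max 23) hi=[29, 36, 36] (size 3, min 29) -> median=26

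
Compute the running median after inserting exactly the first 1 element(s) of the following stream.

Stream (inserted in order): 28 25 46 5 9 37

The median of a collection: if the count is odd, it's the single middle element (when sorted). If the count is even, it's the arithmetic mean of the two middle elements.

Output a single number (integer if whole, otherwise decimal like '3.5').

Answer: 28

Derivation:
Step 1: insert 28 -> lo=[28] (size 1, max 28) hi=[] (size 0) -> median=28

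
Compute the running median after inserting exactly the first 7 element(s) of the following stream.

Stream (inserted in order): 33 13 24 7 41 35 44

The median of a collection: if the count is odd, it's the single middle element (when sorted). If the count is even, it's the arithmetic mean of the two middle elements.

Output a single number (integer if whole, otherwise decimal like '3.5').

Step 1: insert 33 -> lo=[33] (size 1, max 33) hi=[] (size 0) -> median=33
Step 2: insert 13 -> lo=[13] (size 1, max 13) hi=[33] (size 1, min 33) -> median=23
Step 3: insert 24 -> lo=[13, 24] (size 2, max 24) hi=[33] (size 1, min 33) -> median=24
Step 4: insert 7 -> lo=[7, 13] (size 2, max 13) hi=[24, 33] (size 2, min 24) -> median=18.5
Step 5: insert 41 -> lo=[7, 13, 24] (size 3, max 24) hi=[33, 41] (size 2, min 33) -> median=24
Step 6: insert 35 -> lo=[7, 13, 24] (size 3, max 24) hi=[33, 35, 41] (size 3, min 33) -> median=28.5
Step 7: insert 44 -> lo=[7, 13, 24, 33] (size 4, max 33) hi=[35, 41, 44] (size 3, min 35) -> median=33

Answer: 33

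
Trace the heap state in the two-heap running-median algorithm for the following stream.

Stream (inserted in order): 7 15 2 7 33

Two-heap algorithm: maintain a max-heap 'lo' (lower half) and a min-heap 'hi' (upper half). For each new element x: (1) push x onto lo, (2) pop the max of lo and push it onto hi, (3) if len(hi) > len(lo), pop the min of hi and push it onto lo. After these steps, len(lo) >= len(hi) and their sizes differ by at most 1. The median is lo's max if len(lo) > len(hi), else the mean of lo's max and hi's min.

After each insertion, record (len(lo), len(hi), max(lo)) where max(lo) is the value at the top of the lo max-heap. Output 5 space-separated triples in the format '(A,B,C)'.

Step 1: insert 7 -> lo=[7] hi=[] -> (len(lo)=1, len(hi)=0, max(lo)=7)
Step 2: insert 15 -> lo=[7] hi=[15] -> (len(lo)=1, len(hi)=1, max(lo)=7)
Step 3: insert 2 -> lo=[2, 7] hi=[15] -> (len(lo)=2, len(hi)=1, max(lo)=7)
Step 4: insert 7 -> lo=[2, 7] hi=[7, 15] -> (len(lo)=2, len(hi)=2, max(lo)=7)
Step 5: insert 33 -> lo=[2, 7, 7] hi=[15, 33] -> (len(lo)=3, len(hi)=2, max(lo)=7)

Answer: (1,0,7) (1,1,7) (2,1,7) (2,2,7) (3,2,7)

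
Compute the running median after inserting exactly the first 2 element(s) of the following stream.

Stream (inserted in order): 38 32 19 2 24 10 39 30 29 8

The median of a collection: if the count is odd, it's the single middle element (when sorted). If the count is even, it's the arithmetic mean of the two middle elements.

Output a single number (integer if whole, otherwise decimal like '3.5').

Step 1: insert 38 -> lo=[38] (size 1, max 38) hi=[] (size 0) -> median=38
Step 2: insert 32 -> lo=[32] (size 1, max 32) hi=[38] (size 1, min 38) -> median=35

Answer: 35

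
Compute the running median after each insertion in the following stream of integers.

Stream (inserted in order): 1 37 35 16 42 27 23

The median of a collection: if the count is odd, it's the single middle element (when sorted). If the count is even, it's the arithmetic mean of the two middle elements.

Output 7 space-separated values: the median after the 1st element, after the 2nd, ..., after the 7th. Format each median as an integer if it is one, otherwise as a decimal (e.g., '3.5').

Step 1: insert 1 -> lo=[1] (size 1, max 1) hi=[] (size 0) -> median=1
Step 2: insert 37 -> lo=[1] (size 1, max 1) hi=[37] (size 1, min 37) -> median=19
Step 3: insert 35 -> lo=[1, 35] (size 2, max 35) hi=[37] (size 1, min 37) -> median=35
Step 4: insert 16 -> lo=[1, 16] (size 2, max 16) hi=[35, 37] (size 2, min 35) -> median=25.5
Step 5: insert 42 -> lo=[1, 16, 35] (size 3, max 35) hi=[37, 42] (size 2, min 37) -> median=35
Step 6: insert 27 -> lo=[1, 16, 27] (size 3, max 27) hi=[35, 37, 42] (size 3, min 35) -> median=31
Step 7: insert 23 -> lo=[1, 16, 23, 27] (size 4, max 27) hi=[35, 37, 42] (size 3, min 35) -> median=27

Answer: 1 19 35 25.5 35 31 27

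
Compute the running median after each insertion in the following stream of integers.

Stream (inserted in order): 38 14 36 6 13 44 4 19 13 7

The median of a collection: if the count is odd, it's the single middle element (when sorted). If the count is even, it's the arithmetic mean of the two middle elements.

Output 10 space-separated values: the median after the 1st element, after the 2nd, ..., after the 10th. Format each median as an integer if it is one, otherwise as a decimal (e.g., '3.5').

Step 1: insert 38 -> lo=[38] (size 1, max 38) hi=[] (size 0) -> median=38
Step 2: insert 14 -> lo=[14] (size 1, max 14) hi=[38] (size 1, min 38) -> median=26
Step 3: insert 36 -> lo=[14, 36] (size 2, max 36) hi=[38] (size 1, min 38) -> median=36
Step 4: insert 6 -> lo=[6, 14] (size 2, max 14) hi=[36, 38] (size 2, min 36) -> median=25
Step 5: insert 13 -> lo=[6, 13, 14] (size 3, max 14) hi=[36, 38] (size 2, min 36) -> median=14
Step 6: insert 44 -> lo=[6, 13, 14] (size 3, max 14) hi=[36, 38, 44] (size 3, min 36) -> median=25
Step 7: insert 4 -> lo=[4, 6, 13, 14] (size 4, max 14) hi=[36, 38, 44] (size 3, min 36) -> median=14
Step 8: insert 19 -> lo=[4, 6, 13, 14] (size 4, max 14) hi=[19, 36, 38, 44] (size 4, min 19) -> median=16.5
Step 9: insert 13 -> lo=[4, 6, 13, 13, 14] (size 5, max 14) hi=[19, 36, 38, 44] (size 4, min 19) -> median=14
Step 10: insert 7 -> lo=[4, 6, 7, 13, 13] (size 5, max 13) hi=[14, 19, 36, 38, 44] (size 5, min 14) -> median=13.5

Answer: 38 26 36 25 14 25 14 16.5 14 13.5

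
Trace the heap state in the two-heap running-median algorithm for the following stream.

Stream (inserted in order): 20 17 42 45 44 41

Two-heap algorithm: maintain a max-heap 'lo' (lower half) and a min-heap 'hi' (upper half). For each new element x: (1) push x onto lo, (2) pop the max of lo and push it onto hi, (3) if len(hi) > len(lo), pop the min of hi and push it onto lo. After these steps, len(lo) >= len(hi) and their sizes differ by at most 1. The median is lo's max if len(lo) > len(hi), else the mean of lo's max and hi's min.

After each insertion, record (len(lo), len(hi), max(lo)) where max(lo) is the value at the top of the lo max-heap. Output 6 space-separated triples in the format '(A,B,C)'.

Answer: (1,0,20) (1,1,17) (2,1,20) (2,2,20) (3,2,42) (3,3,41)

Derivation:
Step 1: insert 20 -> lo=[20] hi=[] -> (len(lo)=1, len(hi)=0, max(lo)=20)
Step 2: insert 17 -> lo=[17] hi=[20] -> (len(lo)=1, len(hi)=1, max(lo)=17)
Step 3: insert 42 -> lo=[17, 20] hi=[42] -> (len(lo)=2, len(hi)=1, max(lo)=20)
Step 4: insert 45 -> lo=[17, 20] hi=[42, 45] -> (len(lo)=2, len(hi)=2, max(lo)=20)
Step 5: insert 44 -> lo=[17, 20, 42] hi=[44, 45] -> (len(lo)=3, len(hi)=2, max(lo)=42)
Step 6: insert 41 -> lo=[17, 20, 41] hi=[42, 44, 45] -> (len(lo)=3, len(hi)=3, max(lo)=41)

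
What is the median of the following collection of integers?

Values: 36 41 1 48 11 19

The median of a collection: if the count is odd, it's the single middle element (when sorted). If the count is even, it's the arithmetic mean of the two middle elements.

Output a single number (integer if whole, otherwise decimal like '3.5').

Answer: 27.5

Derivation:
Step 1: insert 36 -> lo=[36] (size 1, max 36) hi=[] (size 0) -> median=36
Step 2: insert 41 -> lo=[36] (size 1, max 36) hi=[41] (size 1, min 41) -> median=38.5
Step 3: insert 1 -> lo=[1, 36] (size 2, max 36) hi=[41] (size 1, min 41) -> median=36
Step 4: insert 48 -> lo=[1, 36] (size 2, max 36) hi=[41, 48] (size 2, min 41) -> median=38.5
Step 5: insert 11 -> lo=[1, 11, 36] (size 3, max 36) hi=[41, 48] (size 2, min 41) -> median=36
Step 6: insert 19 -> lo=[1, 11, 19] (size 3, max 19) hi=[36, 41, 48] (size 3, min 36) -> median=27.5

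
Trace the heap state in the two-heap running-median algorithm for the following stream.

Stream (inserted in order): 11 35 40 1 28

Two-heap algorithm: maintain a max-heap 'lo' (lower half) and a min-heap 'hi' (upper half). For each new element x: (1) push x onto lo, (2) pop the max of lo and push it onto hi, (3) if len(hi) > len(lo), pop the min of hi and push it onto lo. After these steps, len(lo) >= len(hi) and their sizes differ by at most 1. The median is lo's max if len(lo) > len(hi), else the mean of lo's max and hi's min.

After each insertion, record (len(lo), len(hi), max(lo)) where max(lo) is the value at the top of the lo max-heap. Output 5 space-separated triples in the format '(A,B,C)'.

Step 1: insert 11 -> lo=[11] hi=[] -> (len(lo)=1, len(hi)=0, max(lo)=11)
Step 2: insert 35 -> lo=[11] hi=[35] -> (len(lo)=1, len(hi)=1, max(lo)=11)
Step 3: insert 40 -> lo=[11, 35] hi=[40] -> (len(lo)=2, len(hi)=1, max(lo)=35)
Step 4: insert 1 -> lo=[1, 11] hi=[35, 40] -> (len(lo)=2, len(hi)=2, max(lo)=11)
Step 5: insert 28 -> lo=[1, 11, 28] hi=[35, 40] -> (len(lo)=3, len(hi)=2, max(lo)=28)

Answer: (1,0,11) (1,1,11) (2,1,35) (2,2,11) (3,2,28)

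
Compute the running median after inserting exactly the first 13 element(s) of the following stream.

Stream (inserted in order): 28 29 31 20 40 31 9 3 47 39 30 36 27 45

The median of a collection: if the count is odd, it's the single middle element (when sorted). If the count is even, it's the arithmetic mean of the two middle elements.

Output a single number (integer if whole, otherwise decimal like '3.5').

Step 1: insert 28 -> lo=[28] (size 1, max 28) hi=[] (size 0) -> median=28
Step 2: insert 29 -> lo=[28] (size 1, max 28) hi=[29] (size 1, min 29) -> median=28.5
Step 3: insert 31 -> lo=[28, 29] (size 2, max 29) hi=[31] (size 1, min 31) -> median=29
Step 4: insert 20 -> lo=[20, 28] (size 2, max 28) hi=[29, 31] (size 2, min 29) -> median=28.5
Step 5: insert 40 -> lo=[20, 28, 29] (size 3, max 29) hi=[31, 40] (size 2, min 31) -> median=29
Step 6: insert 31 -> lo=[20, 28, 29] (size 3, max 29) hi=[31, 31, 40] (size 3, min 31) -> median=30
Step 7: insert 9 -> lo=[9, 20, 28, 29] (size 4, max 29) hi=[31, 31, 40] (size 3, min 31) -> median=29
Step 8: insert 3 -> lo=[3, 9, 20, 28] (size 4, max 28) hi=[29, 31, 31, 40] (size 4, min 29) -> median=28.5
Step 9: insert 47 -> lo=[3, 9, 20, 28, 29] (size 5, max 29) hi=[31, 31, 40, 47] (size 4, min 31) -> median=29
Step 10: insert 39 -> lo=[3, 9, 20, 28, 29] (size 5, max 29) hi=[31, 31, 39, 40, 47] (size 5, min 31) -> median=30
Step 11: insert 30 -> lo=[3, 9, 20, 28, 29, 30] (size 6, max 30) hi=[31, 31, 39, 40, 47] (size 5, min 31) -> median=30
Step 12: insert 36 -> lo=[3, 9, 20, 28, 29, 30] (size 6, max 30) hi=[31, 31, 36, 39, 40, 47] (size 6, min 31) -> median=30.5
Step 13: insert 27 -> lo=[3, 9, 20, 27, 28, 29, 30] (size 7, max 30) hi=[31, 31, 36, 39, 40, 47] (size 6, min 31) -> median=30

Answer: 30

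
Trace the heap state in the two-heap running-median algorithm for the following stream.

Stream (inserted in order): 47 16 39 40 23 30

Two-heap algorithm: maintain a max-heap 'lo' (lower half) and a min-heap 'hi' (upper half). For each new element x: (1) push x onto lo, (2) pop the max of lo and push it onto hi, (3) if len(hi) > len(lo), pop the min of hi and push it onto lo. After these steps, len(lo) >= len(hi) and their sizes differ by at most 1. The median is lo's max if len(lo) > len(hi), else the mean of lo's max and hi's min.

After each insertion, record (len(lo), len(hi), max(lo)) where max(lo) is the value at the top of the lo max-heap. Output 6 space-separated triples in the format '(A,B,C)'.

Step 1: insert 47 -> lo=[47] hi=[] -> (len(lo)=1, len(hi)=0, max(lo)=47)
Step 2: insert 16 -> lo=[16] hi=[47] -> (len(lo)=1, len(hi)=1, max(lo)=16)
Step 3: insert 39 -> lo=[16, 39] hi=[47] -> (len(lo)=2, len(hi)=1, max(lo)=39)
Step 4: insert 40 -> lo=[16, 39] hi=[40, 47] -> (len(lo)=2, len(hi)=2, max(lo)=39)
Step 5: insert 23 -> lo=[16, 23, 39] hi=[40, 47] -> (len(lo)=3, len(hi)=2, max(lo)=39)
Step 6: insert 30 -> lo=[16, 23, 30] hi=[39, 40, 47] -> (len(lo)=3, len(hi)=3, max(lo)=30)

Answer: (1,0,47) (1,1,16) (2,1,39) (2,2,39) (3,2,39) (3,3,30)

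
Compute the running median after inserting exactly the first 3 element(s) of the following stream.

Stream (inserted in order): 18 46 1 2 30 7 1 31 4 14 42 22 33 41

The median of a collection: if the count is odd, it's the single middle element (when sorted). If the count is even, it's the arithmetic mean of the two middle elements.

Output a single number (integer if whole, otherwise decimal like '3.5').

Answer: 18

Derivation:
Step 1: insert 18 -> lo=[18] (size 1, max 18) hi=[] (size 0) -> median=18
Step 2: insert 46 -> lo=[18] (size 1, max 18) hi=[46] (size 1, min 46) -> median=32
Step 3: insert 1 -> lo=[1, 18] (size 2, max 18) hi=[46] (size 1, min 46) -> median=18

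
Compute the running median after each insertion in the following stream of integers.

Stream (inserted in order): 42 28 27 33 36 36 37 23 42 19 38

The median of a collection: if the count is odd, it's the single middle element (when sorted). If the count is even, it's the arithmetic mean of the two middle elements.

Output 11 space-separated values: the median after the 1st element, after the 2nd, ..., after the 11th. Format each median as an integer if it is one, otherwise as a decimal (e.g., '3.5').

Step 1: insert 42 -> lo=[42] (size 1, max 42) hi=[] (size 0) -> median=42
Step 2: insert 28 -> lo=[28] (size 1, max 28) hi=[42] (size 1, min 42) -> median=35
Step 3: insert 27 -> lo=[27, 28] (size 2, max 28) hi=[42] (size 1, min 42) -> median=28
Step 4: insert 33 -> lo=[27, 28] (size 2, max 28) hi=[33, 42] (size 2, min 33) -> median=30.5
Step 5: insert 36 -> lo=[27, 28, 33] (size 3, max 33) hi=[36, 42] (size 2, min 36) -> median=33
Step 6: insert 36 -> lo=[27, 28, 33] (size 3, max 33) hi=[36, 36, 42] (size 3, min 36) -> median=34.5
Step 7: insert 37 -> lo=[27, 28, 33, 36] (size 4, max 36) hi=[36, 37, 42] (size 3, min 36) -> median=36
Step 8: insert 23 -> lo=[23, 27, 28, 33] (size 4, max 33) hi=[36, 36, 37, 42] (size 4, min 36) -> median=34.5
Step 9: insert 42 -> lo=[23, 27, 28, 33, 36] (size 5, max 36) hi=[36, 37, 42, 42] (size 4, min 36) -> median=36
Step 10: insert 19 -> lo=[19, 23, 27, 28, 33] (size 5, max 33) hi=[36, 36, 37, 42, 42] (size 5, min 36) -> median=34.5
Step 11: insert 38 -> lo=[19, 23, 27, 28, 33, 36] (size 6, max 36) hi=[36, 37, 38, 42, 42] (size 5, min 36) -> median=36

Answer: 42 35 28 30.5 33 34.5 36 34.5 36 34.5 36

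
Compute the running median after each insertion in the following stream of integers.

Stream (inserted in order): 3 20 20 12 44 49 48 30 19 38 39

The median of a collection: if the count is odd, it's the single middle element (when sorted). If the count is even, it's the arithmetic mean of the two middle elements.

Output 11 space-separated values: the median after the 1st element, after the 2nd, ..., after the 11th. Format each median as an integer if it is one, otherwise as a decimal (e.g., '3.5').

Answer: 3 11.5 20 16 20 20 20 25 20 25 30

Derivation:
Step 1: insert 3 -> lo=[3] (size 1, max 3) hi=[] (size 0) -> median=3
Step 2: insert 20 -> lo=[3] (size 1, max 3) hi=[20] (size 1, min 20) -> median=11.5
Step 3: insert 20 -> lo=[3, 20] (size 2, max 20) hi=[20] (size 1, min 20) -> median=20
Step 4: insert 12 -> lo=[3, 12] (size 2, max 12) hi=[20, 20] (size 2, min 20) -> median=16
Step 5: insert 44 -> lo=[3, 12, 20] (size 3, max 20) hi=[20, 44] (size 2, min 20) -> median=20
Step 6: insert 49 -> lo=[3, 12, 20] (size 3, max 20) hi=[20, 44, 49] (size 3, min 20) -> median=20
Step 7: insert 48 -> lo=[3, 12, 20, 20] (size 4, max 20) hi=[44, 48, 49] (size 3, min 44) -> median=20
Step 8: insert 30 -> lo=[3, 12, 20, 20] (size 4, max 20) hi=[30, 44, 48, 49] (size 4, min 30) -> median=25
Step 9: insert 19 -> lo=[3, 12, 19, 20, 20] (size 5, max 20) hi=[30, 44, 48, 49] (size 4, min 30) -> median=20
Step 10: insert 38 -> lo=[3, 12, 19, 20, 20] (size 5, max 20) hi=[30, 38, 44, 48, 49] (size 5, min 30) -> median=25
Step 11: insert 39 -> lo=[3, 12, 19, 20, 20, 30] (size 6, max 30) hi=[38, 39, 44, 48, 49] (size 5, min 38) -> median=30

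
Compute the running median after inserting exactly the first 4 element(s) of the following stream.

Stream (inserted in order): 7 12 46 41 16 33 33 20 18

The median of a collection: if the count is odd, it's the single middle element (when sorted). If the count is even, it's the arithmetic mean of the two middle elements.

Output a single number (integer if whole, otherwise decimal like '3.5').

Answer: 26.5

Derivation:
Step 1: insert 7 -> lo=[7] (size 1, max 7) hi=[] (size 0) -> median=7
Step 2: insert 12 -> lo=[7] (size 1, max 7) hi=[12] (size 1, min 12) -> median=9.5
Step 3: insert 46 -> lo=[7, 12] (size 2, max 12) hi=[46] (size 1, min 46) -> median=12
Step 4: insert 41 -> lo=[7, 12] (size 2, max 12) hi=[41, 46] (size 2, min 41) -> median=26.5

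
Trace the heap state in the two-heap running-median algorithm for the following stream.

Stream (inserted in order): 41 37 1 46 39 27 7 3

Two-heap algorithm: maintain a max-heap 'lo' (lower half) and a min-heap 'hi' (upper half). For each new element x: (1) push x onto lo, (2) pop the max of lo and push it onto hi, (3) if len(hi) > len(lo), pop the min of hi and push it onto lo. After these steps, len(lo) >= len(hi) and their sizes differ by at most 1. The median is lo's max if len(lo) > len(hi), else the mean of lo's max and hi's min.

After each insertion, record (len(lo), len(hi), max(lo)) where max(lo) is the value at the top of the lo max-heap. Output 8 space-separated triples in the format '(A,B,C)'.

Step 1: insert 41 -> lo=[41] hi=[] -> (len(lo)=1, len(hi)=0, max(lo)=41)
Step 2: insert 37 -> lo=[37] hi=[41] -> (len(lo)=1, len(hi)=1, max(lo)=37)
Step 3: insert 1 -> lo=[1, 37] hi=[41] -> (len(lo)=2, len(hi)=1, max(lo)=37)
Step 4: insert 46 -> lo=[1, 37] hi=[41, 46] -> (len(lo)=2, len(hi)=2, max(lo)=37)
Step 5: insert 39 -> lo=[1, 37, 39] hi=[41, 46] -> (len(lo)=3, len(hi)=2, max(lo)=39)
Step 6: insert 27 -> lo=[1, 27, 37] hi=[39, 41, 46] -> (len(lo)=3, len(hi)=3, max(lo)=37)
Step 7: insert 7 -> lo=[1, 7, 27, 37] hi=[39, 41, 46] -> (len(lo)=4, len(hi)=3, max(lo)=37)
Step 8: insert 3 -> lo=[1, 3, 7, 27] hi=[37, 39, 41, 46] -> (len(lo)=4, len(hi)=4, max(lo)=27)

Answer: (1,0,41) (1,1,37) (2,1,37) (2,2,37) (3,2,39) (3,3,37) (4,3,37) (4,4,27)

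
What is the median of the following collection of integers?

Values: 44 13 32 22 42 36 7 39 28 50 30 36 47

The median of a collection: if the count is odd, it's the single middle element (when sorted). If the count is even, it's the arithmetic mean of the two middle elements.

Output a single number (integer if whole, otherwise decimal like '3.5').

Step 1: insert 44 -> lo=[44] (size 1, max 44) hi=[] (size 0) -> median=44
Step 2: insert 13 -> lo=[13] (size 1, max 13) hi=[44] (size 1, min 44) -> median=28.5
Step 3: insert 32 -> lo=[13, 32] (size 2, max 32) hi=[44] (size 1, min 44) -> median=32
Step 4: insert 22 -> lo=[13, 22] (size 2, max 22) hi=[32, 44] (size 2, min 32) -> median=27
Step 5: insert 42 -> lo=[13, 22, 32] (size 3, max 32) hi=[42, 44] (size 2, min 42) -> median=32
Step 6: insert 36 -> lo=[13, 22, 32] (size 3, max 32) hi=[36, 42, 44] (size 3, min 36) -> median=34
Step 7: insert 7 -> lo=[7, 13, 22, 32] (size 4, max 32) hi=[36, 42, 44] (size 3, min 36) -> median=32
Step 8: insert 39 -> lo=[7, 13, 22, 32] (size 4, max 32) hi=[36, 39, 42, 44] (size 4, min 36) -> median=34
Step 9: insert 28 -> lo=[7, 13, 22, 28, 32] (size 5, max 32) hi=[36, 39, 42, 44] (size 4, min 36) -> median=32
Step 10: insert 50 -> lo=[7, 13, 22, 28, 32] (size 5, max 32) hi=[36, 39, 42, 44, 50] (size 5, min 36) -> median=34
Step 11: insert 30 -> lo=[7, 13, 22, 28, 30, 32] (size 6, max 32) hi=[36, 39, 42, 44, 50] (size 5, min 36) -> median=32
Step 12: insert 36 -> lo=[7, 13, 22, 28, 30, 32] (size 6, max 32) hi=[36, 36, 39, 42, 44, 50] (size 6, min 36) -> median=34
Step 13: insert 47 -> lo=[7, 13, 22, 28, 30, 32, 36] (size 7, max 36) hi=[36, 39, 42, 44, 47, 50] (size 6, min 36) -> median=36

Answer: 36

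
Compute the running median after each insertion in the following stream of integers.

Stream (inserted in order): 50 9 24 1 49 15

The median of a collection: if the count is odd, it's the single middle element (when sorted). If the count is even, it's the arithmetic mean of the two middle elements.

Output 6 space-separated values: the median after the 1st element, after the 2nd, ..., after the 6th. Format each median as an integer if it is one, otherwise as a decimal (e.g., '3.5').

Answer: 50 29.5 24 16.5 24 19.5

Derivation:
Step 1: insert 50 -> lo=[50] (size 1, max 50) hi=[] (size 0) -> median=50
Step 2: insert 9 -> lo=[9] (size 1, max 9) hi=[50] (size 1, min 50) -> median=29.5
Step 3: insert 24 -> lo=[9, 24] (size 2, max 24) hi=[50] (size 1, min 50) -> median=24
Step 4: insert 1 -> lo=[1, 9] (size 2, max 9) hi=[24, 50] (size 2, min 24) -> median=16.5
Step 5: insert 49 -> lo=[1, 9, 24] (size 3, max 24) hi=[49, 50] (size 2, min 49) -> median=24
Step 6: insert 15 -> lo=[1, 9, 15] (size 3, max 15) hi=[24, 49, 50] (size 3, min 24) -> median=19.5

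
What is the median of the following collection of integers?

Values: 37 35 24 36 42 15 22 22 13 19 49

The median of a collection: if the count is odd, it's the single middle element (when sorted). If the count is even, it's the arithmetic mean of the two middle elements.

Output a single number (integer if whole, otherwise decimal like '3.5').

Answer: 24

Derivation:
Step 1: insert 37 -> lo=[37] (size 1, max 37) hi=[] (size 0) -> median=37
Step 2: insert 35 -> lo=[35] (size 1, max 35) hi=[37] (size 1, min 37) -> median=36
Step 3: insert 24 -> lo=[24, 35] (size 2, max 35) hi=[37] (size 1, min 37) -> median=35
Step 4: insert 36 -> lo=[24, 35] (size 2, max 35) hi=[36, 37] (size 2, min 36) -> median=35.5
Step 5: insert 42 -> lo=[24, 35, 36] (size 3, max 36) hi=[37, 42] (size 2, min 37) -> median=36
Step 6: insert 15 -> lo=[15, 24, 35] (size 3, max 35) hi=[36, 37, 42] (size 3, min 36) -> median=35.5
Step 7: insert 22 -> lo=[15, 22, 24, 35] (size 4, max 35) hi=[36, 37, 42] (size 3, min 36) -> median=35
Step 8: insert 22 -> lo=[15, 22, 22, 24] (size 4, max 24) hi=[35, 36, 37, 42] (size 4, min 35) -> median=29.5
Step 9: insert 13 -> lo=[13, 15, 22, 22, 24] (size 5, max 24) hi=[35, 36, 37, 42] (size 4, min 35) -> median=24
Step 10: insert 19 -> lo=[13, 15, 19, 22, 22] (size 5, max 22) hi=[24, 35, 36, 37, 42] (size 5, min 24) -> median=23
Step 11: insert 49 -> lo=[13, 15, 19, 22, 22, 24] (size 6, max 24) hi=[35, 36, 37, 42, 49] (size 5, min 35) -> median=24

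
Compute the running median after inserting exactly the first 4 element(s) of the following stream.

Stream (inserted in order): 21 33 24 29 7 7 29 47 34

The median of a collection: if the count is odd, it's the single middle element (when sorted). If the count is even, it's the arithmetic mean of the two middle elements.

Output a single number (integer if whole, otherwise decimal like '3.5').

Step 1: insert 21 -> lo=[21] (size 1, max 21) hi=[] (size 0) -> median=21
Step 2: insert 33 -> lo=[21] (size 1, max 21) hi=[33] (size 1, min 33) -> median=27
Step 3: insert 24 -> lo=[21, 24] (size 2, max 24) hi=[33] (size 1, min 33) -> median=24
Step 4: insert 29 -> lo=[21, 24] (size 2, max 24) hi=[29, 33] (size 2, min 29) -> median=26.5

Answer: 26.5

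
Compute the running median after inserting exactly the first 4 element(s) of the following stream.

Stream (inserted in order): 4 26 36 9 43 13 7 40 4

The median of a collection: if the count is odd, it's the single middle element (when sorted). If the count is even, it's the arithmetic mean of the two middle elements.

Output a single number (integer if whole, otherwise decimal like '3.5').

Step 1: insert 4 -> lo=[4] (size 1, max 4) hi=[] (size 0) -> median=4
Step 2: insert 26 -> lo=[4] (size 1, max 4) hi=[26] (size 1, min 26) -> median=15
Step 3: insert 36 -> lo=[4, 26] (size 2, max 26) hi=[36] (size 1, min 36) -> median=26
Step 4: insert 9 -> lo=[4, 9] (size 2, max 9) hi=[26, 36] (size 2, min 26) -> median=17.5

Answer: 17.5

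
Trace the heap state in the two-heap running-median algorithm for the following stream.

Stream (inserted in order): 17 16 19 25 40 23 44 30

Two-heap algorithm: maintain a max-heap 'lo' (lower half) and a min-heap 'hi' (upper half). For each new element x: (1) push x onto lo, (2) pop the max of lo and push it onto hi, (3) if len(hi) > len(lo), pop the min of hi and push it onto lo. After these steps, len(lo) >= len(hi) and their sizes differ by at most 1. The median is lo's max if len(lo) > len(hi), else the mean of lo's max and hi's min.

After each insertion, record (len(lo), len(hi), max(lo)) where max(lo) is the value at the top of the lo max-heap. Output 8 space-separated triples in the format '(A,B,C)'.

Answer: (1,0,17) (1,1,16) (2,1,17) (2,2,17) (3,2,19) (3,3,19) (4,3,23) (4,4,23)

Derivation:
Step 1: insert 17 -> lo=[17] hi=[] -> (len(lo)=1, len(hi)=0, max(lo)=17)
Step 2: insert 16 -> lo=[16] hi=[17] -> (len(lo)=1, len(hi)=1, max(lo)=16)
Step 3: insert 19 -> lo=[16, 17] hi=[19] -> (len(lo)=2, len(hi)=1, max(lo)=17)
Step 4: insert 25 -> lo=[16, 17] hi=[19, 25] -> (len(lo)=2, len(hi)=2, max(lo)=17)
Step 5: insert 40 -> lo=[16, 17, 19] hi=[25, 40] -> (len(lo)=3, len(hi)=2, max(lo)=19)
Step 6: insert 23 -> lo=[16, 17, 19] hi=[23, 25, 40] -> (len(lo)=3, len(hi)=3, max(lo)=19)
Step 7: insert 44 -> lo=[16, 17, 19, 23] hi=[25, 40, 44] -> (len(lo)=4, len(hi)=3, max(lo)=23)
Step 8: insert 30 -> lo=[16, 17, 19, 23] hi=[25, 30, 40, 44] -> (len(lo)=4, len(hi)=4, max(lo)=23)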